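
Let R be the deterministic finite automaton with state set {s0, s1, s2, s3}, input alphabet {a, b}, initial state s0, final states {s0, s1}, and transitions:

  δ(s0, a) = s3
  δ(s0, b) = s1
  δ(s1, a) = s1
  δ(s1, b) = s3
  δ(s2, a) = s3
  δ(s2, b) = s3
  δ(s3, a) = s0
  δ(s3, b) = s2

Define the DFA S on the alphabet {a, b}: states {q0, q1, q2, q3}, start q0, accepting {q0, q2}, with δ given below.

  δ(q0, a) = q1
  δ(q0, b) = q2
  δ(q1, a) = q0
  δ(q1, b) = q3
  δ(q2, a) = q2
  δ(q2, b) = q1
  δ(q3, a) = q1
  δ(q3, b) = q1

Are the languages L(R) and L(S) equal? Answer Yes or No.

Yes

Exploring the product automaton R × S from the start pair (s0, q0), following both machines on each input symbol, reaches 4 state pairs: (s0, q0), (s3, q1), (s1, q2), (s2, q3).
R accepts in {s0, s1} and S accepts in {q0, q2}. In every reachable pair the two components are either both accepting — (s0, q0), (s1, q2) — or both non-accepting, so no string is accepted by exactly one of the machines: L(R) \ L(S) and L(S) \ L(R) are both empty.
Hence every string is accepted by R iff it is accepted by S, and the two languages coincide.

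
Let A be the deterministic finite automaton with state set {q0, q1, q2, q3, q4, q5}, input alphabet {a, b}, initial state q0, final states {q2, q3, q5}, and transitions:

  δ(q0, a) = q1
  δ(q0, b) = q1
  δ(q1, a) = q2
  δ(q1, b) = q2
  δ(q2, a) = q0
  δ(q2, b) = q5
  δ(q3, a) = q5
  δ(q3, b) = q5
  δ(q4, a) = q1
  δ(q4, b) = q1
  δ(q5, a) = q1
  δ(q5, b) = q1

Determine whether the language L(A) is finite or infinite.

State q0 is reachable from the start and can reach an accepting state, and it lies on the cycle q0 → q1 → q2 → q0.
Traversing that cycle any number of times yields accepted strings of unbounded length, so the language is infinite.

infinite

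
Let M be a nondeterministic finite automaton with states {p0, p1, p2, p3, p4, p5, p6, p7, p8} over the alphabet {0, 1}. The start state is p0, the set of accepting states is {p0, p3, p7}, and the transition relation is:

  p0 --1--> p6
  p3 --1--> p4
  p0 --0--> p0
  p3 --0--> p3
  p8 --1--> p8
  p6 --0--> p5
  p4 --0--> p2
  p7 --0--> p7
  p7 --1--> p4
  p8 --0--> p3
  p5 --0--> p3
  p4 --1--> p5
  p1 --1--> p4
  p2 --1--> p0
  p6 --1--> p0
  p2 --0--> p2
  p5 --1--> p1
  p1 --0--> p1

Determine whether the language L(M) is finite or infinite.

State p0 is reachable from the start and can reach an accepting state, and it lies on the cycle p0 → p0.
Traversing that cycle any number of times yields accepted strings of unbounded length, so the language is infinite.

infinite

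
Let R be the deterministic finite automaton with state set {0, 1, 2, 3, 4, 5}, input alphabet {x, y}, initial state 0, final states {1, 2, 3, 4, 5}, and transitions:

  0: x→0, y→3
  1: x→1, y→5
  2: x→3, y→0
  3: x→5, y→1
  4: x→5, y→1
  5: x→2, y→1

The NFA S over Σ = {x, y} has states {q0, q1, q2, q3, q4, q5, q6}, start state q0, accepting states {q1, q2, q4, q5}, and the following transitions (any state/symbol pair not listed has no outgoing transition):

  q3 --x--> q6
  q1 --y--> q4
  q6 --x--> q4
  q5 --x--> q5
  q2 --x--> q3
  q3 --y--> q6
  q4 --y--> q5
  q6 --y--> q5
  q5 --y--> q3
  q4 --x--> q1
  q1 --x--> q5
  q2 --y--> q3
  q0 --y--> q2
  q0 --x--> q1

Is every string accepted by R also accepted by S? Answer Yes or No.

The string yx is in L(R) but not in L(S).
So L(R) ⊄ L(S).

No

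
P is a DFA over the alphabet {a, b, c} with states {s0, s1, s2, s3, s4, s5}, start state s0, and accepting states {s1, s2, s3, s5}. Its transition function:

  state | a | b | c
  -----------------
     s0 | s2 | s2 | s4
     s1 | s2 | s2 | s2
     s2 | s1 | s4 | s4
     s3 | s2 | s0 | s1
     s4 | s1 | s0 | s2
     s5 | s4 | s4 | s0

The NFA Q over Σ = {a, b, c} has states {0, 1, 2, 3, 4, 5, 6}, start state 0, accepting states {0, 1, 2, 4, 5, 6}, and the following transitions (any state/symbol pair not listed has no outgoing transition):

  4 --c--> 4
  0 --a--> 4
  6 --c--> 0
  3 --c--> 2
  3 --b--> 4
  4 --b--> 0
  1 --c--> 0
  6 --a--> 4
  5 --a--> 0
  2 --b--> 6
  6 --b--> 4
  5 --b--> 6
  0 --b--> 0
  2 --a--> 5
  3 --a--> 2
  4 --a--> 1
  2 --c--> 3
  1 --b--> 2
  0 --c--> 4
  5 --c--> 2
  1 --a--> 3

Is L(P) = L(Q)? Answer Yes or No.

No

The string aaa is accepted by P but rejected by Q.
So L(P) ≠ L(Q).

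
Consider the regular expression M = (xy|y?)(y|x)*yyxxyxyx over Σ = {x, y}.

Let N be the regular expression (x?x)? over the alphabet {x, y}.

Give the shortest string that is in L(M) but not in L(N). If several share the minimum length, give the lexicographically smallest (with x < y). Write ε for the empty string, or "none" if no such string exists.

yyxxyxyx

The string yyxxyxyx is accepted by M but not by N.
No shorter string lies in the difference, and yyxxyxyx is the lexicographically first length-8 string in L(M) \ L(N).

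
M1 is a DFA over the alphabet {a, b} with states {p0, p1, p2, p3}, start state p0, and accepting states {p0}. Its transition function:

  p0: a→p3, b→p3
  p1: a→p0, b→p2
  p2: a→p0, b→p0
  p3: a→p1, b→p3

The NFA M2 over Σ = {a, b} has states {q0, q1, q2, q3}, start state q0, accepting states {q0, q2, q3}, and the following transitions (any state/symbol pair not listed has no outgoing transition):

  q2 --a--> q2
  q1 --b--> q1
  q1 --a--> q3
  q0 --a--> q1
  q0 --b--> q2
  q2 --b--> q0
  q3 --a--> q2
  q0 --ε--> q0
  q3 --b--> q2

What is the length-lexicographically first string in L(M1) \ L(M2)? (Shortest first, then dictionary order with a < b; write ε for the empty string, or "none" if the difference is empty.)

The string baba is accepted by M1 but not by M2.
No shorter string lies in the difference, and baba is the lexicographically first length-4 string in L(M1) \ L(M2).

baba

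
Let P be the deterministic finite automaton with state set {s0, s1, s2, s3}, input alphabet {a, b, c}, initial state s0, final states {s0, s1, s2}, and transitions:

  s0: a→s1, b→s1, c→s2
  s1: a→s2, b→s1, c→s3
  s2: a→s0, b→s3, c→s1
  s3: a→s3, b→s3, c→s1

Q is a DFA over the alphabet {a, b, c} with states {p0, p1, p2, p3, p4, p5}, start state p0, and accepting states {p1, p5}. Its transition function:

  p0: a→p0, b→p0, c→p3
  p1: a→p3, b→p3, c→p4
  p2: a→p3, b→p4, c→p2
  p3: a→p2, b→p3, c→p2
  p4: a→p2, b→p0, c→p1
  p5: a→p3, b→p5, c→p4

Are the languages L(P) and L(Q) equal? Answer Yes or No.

No

The empty string ε is accepted by P but rejected by Q.
So L(P) ≠ L(Q).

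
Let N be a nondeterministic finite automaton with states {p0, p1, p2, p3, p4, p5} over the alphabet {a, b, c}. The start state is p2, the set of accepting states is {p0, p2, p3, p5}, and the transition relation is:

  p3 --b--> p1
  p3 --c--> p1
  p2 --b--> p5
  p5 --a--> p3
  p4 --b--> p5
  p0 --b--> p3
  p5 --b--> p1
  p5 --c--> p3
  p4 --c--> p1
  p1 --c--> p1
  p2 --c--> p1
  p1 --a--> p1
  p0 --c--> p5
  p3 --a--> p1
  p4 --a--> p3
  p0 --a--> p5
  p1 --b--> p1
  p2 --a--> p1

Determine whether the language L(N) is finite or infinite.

The useful states (reachable from p2 and able to reach an accepting state) are {p2, p3, p5}.
Restricted to these states the transition graph has no cycle, so every accepting path has bounded length and L is finite.

finite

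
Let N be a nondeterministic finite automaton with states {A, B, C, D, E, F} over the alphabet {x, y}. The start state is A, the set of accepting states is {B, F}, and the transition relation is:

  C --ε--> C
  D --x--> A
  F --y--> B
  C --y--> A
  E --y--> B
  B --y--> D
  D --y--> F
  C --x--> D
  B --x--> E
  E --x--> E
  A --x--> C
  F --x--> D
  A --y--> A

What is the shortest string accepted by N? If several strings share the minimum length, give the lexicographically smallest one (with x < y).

A breadth-first search from A reaches an accepting state first via the path A → C → D → F on input xxy.
No string of length < 3 is accepted (BFS exhausts all shorter strings without reaching an accepting state), and xxy is the lexicographically least accepting string of length 3.

xxy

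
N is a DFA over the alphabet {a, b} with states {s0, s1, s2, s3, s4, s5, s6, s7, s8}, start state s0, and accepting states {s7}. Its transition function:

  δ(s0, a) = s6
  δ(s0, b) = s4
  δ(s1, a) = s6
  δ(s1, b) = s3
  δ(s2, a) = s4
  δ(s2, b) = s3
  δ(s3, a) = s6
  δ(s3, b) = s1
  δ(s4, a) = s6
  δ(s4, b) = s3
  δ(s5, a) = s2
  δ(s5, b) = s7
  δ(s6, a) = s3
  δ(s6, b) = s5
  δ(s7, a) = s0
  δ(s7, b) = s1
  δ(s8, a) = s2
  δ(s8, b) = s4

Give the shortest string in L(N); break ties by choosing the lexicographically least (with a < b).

abb

A breadth-first search from s0 reaches an accepting state first via the path s0 → s6 → s5 → s7 on input abb.
No string of length < 3 is accepted (BFS exhausts all shorter strings without reaching an accepting state), and abb is the lexicographically least accepting string of length 3.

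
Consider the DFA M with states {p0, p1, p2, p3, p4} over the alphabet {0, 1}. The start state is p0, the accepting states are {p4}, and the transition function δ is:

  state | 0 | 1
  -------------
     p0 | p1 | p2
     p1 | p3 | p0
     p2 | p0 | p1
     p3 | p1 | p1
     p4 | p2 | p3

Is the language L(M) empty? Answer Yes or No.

The states reachable from the start state are {p0, p1, p2, p3}.
None of the accepting states {p4} is reachable, so no string is accepted and L(M) = ∅.

Yes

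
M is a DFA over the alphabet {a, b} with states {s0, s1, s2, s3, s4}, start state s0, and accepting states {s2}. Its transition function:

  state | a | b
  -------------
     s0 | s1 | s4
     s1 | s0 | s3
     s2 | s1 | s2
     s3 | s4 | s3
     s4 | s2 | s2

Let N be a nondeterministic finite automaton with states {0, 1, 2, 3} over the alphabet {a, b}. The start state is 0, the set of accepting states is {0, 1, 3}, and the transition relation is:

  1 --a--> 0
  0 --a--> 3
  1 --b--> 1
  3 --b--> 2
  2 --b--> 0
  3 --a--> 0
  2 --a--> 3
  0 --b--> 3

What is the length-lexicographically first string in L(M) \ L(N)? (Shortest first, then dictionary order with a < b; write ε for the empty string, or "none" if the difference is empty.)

The string bb is accepted by M but not by N.
No shorter string lies in the difference, and bb is the lexicographically first length-2 string in L(M) \ L(N).

bb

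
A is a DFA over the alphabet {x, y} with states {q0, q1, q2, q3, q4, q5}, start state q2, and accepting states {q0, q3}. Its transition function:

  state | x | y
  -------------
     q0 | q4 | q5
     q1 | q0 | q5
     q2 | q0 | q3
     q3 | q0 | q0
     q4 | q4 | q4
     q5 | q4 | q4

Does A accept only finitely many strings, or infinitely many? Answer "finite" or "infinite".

finite

The useful states (reachable from q2 and able to reach an accepting state) are {q0, q2, q3}.
Restricted to these states the transition graph has no cycle, so every accepting path has bounded length and L is finite.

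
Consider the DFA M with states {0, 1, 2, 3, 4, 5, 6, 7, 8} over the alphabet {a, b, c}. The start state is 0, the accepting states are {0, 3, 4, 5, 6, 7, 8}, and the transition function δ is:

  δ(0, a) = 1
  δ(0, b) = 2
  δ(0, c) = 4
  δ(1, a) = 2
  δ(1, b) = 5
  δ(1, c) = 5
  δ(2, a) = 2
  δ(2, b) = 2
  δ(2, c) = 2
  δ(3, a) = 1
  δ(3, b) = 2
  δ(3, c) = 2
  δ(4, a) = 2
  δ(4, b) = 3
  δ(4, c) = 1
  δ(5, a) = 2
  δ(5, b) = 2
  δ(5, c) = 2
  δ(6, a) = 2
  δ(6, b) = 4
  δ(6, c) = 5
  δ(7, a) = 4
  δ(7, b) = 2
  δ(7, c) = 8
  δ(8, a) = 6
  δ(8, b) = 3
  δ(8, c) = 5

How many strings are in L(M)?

9

The useful subgraph on states {0, 1, 3, 4, 5} is acyclic, so L(M) is finite; the longest accepting path visits 5 useful states, giving maximum string length 4.
Counting accepting paths from 0 by length: 1 of length 0, 1 of length 1, 3 of length 2, 2 of length 3, 2 of length 4. Total 9.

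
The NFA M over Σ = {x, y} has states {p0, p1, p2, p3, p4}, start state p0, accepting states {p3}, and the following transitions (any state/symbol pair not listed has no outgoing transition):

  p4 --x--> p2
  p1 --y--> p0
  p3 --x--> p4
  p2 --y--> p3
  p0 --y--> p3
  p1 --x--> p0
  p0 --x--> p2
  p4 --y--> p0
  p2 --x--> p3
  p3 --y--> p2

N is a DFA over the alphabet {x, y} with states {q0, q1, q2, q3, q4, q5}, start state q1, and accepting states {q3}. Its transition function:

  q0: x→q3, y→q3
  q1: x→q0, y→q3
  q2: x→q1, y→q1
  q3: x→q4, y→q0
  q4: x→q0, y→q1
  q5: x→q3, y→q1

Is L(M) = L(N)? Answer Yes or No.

Exploring the product automaton M × N from the start pair (p0, q1), following both machines on each input symbol, reaches 4 state pairs: (p0, q1), (p2, q0), (p3, q3), (p4, q4).
M accepts in {p3} and N accepts in {q3}. In every reachable pair the two components are either both accepting — (p3, q3) — or both non-accepting, so no string is accepted by exactly one of the machines: L(M) \ L(N) and L(N) \ L(M) are both empty.
Hence every string is accepted by M iff it is accepted by N, and the two languages coincide.

Yes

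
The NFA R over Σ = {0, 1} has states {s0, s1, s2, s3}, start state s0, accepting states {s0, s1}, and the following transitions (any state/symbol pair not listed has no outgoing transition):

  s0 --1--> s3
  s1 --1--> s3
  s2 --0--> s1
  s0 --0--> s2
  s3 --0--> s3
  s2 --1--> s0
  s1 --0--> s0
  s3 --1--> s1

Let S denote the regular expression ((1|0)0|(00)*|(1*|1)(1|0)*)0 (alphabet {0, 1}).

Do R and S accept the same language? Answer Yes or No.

The empty string ε is accepted by R but rejected by S.
So L(R) ≠ L(S).

No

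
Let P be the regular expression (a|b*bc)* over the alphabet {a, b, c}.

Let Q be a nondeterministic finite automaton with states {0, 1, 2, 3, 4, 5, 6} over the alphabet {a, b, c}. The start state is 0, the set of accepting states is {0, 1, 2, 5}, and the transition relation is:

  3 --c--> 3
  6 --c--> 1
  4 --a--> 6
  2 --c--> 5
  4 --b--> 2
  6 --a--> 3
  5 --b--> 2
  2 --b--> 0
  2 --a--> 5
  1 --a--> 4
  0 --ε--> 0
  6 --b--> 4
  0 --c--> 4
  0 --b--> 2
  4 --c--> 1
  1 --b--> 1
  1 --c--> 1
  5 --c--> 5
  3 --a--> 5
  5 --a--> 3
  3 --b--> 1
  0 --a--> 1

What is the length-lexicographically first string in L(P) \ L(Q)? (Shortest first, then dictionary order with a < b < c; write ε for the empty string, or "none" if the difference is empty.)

aa

The string aa is accepted by P but not by Q.
No shorter string lies in the difference, and aa is the lexicographically first length-2 string in L(P) \ L(Q).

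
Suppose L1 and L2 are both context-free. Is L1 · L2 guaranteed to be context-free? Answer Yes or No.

Take grammars for L₁ and L₂ with disjoint nonterminals and start symbols S₁, S₂; adding a new start symbol with S → S₁S₂ gives a context-free grammar for L₁L₂.
So the context-free languages are closed under concatenation.

Yes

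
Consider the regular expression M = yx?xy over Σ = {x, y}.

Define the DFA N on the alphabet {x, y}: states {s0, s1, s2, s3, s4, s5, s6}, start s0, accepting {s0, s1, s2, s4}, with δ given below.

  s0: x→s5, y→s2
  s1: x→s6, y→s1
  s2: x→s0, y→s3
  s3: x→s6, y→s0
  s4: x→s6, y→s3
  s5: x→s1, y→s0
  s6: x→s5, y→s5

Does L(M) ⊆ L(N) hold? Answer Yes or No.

Yes

Converting the expression M to a DFA (subset construction, then merging equivalent states) gives the minimal DFA with states {m0, m1, m2, m3, m4, m5}, start state m0, accepting states {m5} and transitions m0: x→m1, y→m2; m1: x→m1, y→m1; m2: x→m3, y→m1; m3: x→m4, y→m5; m4: x→m1, y→m5; m5: x→m1, y→m1.
Exploring the product automaton M × N from the start pair (m0, s0), following both machines on each input symbol, reaches 12 state pairs: (m0, s0), (m1, s5), (m2, s2), (m1, s1), (m1, s0), (m3, s0), (m1, s3), (m1, s6), (m1, s2), (m4, s5), (m5, s2), (m5, s0).
M accepts in {m5} and N accepts in {s0, s1, s2, s4}. The reachable pairs whose M-component is accepting are (m5, s2), (m5, s0); in each of them the N-component is accepting too, so the product for L(M) \ L(N) (M-component accepting, N-component rejecting) has no reachable accepting pair and the difference is empty.
Hence every string in L(M) is also in L(N).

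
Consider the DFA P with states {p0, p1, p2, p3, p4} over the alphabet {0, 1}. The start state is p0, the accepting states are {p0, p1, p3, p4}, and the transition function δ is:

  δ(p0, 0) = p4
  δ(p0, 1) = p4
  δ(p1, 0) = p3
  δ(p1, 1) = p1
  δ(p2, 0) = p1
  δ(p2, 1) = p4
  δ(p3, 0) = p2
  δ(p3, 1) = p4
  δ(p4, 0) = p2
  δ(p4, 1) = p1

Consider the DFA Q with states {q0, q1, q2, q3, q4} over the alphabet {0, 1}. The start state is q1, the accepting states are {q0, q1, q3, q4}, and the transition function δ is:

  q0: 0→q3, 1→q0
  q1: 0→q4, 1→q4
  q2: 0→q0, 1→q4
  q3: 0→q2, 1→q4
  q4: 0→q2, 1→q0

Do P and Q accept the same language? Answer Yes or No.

Exploring the product automaton P × Q from the start pair (p0, q1), following both machines on each input symbol, reaches 5 state pairs: (p0, q1), (p4, q4), (p2, q2), (p1, q0), (p3, q3).
P accepts in {p0, p1, p3, p4} and Q accepts in {q0, q1, q3, q4}. In every reachable pair the two components are either both accepting — (p0, q1), (p4, q4), (p1, q0), (p3, q3) — or both non-accepting, so no string is accepted by exactly one of the machines: L(P) \ L(Q) and L(Q) \ L(P) are both empty.
Hence every string is accepted by P iff it is accepted by Q, and the two languages coincide.

Yes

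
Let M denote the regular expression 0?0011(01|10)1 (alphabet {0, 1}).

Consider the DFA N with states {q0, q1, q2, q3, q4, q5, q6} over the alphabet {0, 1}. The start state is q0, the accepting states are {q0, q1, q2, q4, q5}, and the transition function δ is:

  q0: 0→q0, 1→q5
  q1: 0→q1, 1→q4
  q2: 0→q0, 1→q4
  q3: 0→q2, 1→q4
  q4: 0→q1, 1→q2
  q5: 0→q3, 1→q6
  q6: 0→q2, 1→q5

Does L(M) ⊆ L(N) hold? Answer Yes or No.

Yes

Converting the expression M to a DFA (subset construction, then merging equivalent states) gives the minimal DFA with states {m0, m1, m2, m3, m4, m5, m6, m7, m8, m9, m10}, start state m0, accepting states {m10} and transitions m0: 0→m1, 1→m2; m1: 0→m3, 1→m2; m2: 0→m2, 1→m2; m3: 0→m4, 1→m5; m4: 0→m2, 1→m5; m5: 0→m2, 1→m6; m6: 0→m7, 1→m8; m7: 0→m2, 1→m9; m8: 0→m9, 1→m2; m9: 0→m2, 1→m10; m10: 0→m2, 1→m2.
Exploring the product automaton M × N from the start pair (m0, q0), following both machines on each input symbol, reaches 19 state pairs: (m0, q0), (m1, q0), (m2, q5), (m3, q0), (m2, q3), (m2, q6), (m4, q0), (m5, q5), (m2, q2), (m2, q4), (m2, q0), (m6, q6), (m2, q1), (m7, q2), (m8, q5), (m9, q4), (m9, q3), (m10, q2), (m10, q4).
M accepts in {m10} and N accepts in {q0, q1, q2, q4, q5}. The reachable pairs whose M-component is accepting are (m10, q2), (m10, q4); in each of them the N-component is accepting too, so the product for L(M) \ L(N) (M-component accepting, N-component rejecting) has no reachable accepting pair and the difference is empty.
Hence every string in L(M) is also in L(N).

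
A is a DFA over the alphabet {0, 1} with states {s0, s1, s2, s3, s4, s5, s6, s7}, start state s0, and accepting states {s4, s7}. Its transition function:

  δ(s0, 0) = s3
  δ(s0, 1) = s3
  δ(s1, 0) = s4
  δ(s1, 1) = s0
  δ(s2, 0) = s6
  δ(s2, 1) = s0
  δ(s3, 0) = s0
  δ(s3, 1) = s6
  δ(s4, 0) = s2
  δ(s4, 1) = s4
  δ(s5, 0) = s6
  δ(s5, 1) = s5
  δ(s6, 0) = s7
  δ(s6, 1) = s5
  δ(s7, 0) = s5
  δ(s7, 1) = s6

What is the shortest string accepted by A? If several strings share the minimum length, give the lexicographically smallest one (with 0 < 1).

010

A breadth-first search from s0 reaches an accepting state first via the path s0 → s3 → s6 → s7 on input 010.
No string of length < 3 is accepted (BFS exhausts all shorter strings without reaching an accepting state), and 010 is the lexicographically least accepting string of length 3.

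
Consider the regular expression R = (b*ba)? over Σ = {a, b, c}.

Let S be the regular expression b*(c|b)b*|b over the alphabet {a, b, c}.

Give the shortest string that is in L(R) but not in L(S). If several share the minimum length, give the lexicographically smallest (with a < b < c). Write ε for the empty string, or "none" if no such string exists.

The empty string ε is accepted by R but not by S.
Since ε is the unique shortest string, it is the required witness.

ε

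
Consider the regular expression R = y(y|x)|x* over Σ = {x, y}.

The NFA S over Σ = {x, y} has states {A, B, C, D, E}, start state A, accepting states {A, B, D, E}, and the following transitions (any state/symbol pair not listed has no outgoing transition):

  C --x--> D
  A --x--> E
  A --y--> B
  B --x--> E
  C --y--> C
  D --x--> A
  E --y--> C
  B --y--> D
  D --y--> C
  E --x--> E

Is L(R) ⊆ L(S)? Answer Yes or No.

Converting the expression R to a DFA (subset construction, then merging equivalent states) gives the minimal DFA with states {r0, r1, r2, r3, r4}, start state r0, accepting states {r0, r1, r4} and transitions r0: x→r1, y→r2; r1: x→r1, y→r3; r2: x→r4, y→r4; r3: x→r3, y→r3; r4: x→r3, y→r3.
Exploring the product automaton R × S from the start pair (r0, A), following both machines on each input symbol, reaches 10 state pairs: (r0, A), (r1, E), (r2, B), (r3, C), (r4, E), (r4, D), (r3, D), (r3, E), (r3, A), (r3, B).
R accepts in {r0, r1, r4} and S accepts in {A, B, D, E}. The reachable pairs whose R-component is accepting are (r0, A), (r1, E), (r4, E), (r4, D); in each of them the S-component is accepting too, so the product for L(R) \ L(S) (R-component accepting, S-component rejecting) has no reachable accepting pair and the difference is empty.
Hence every string in L(R) is also in L(S).

Yes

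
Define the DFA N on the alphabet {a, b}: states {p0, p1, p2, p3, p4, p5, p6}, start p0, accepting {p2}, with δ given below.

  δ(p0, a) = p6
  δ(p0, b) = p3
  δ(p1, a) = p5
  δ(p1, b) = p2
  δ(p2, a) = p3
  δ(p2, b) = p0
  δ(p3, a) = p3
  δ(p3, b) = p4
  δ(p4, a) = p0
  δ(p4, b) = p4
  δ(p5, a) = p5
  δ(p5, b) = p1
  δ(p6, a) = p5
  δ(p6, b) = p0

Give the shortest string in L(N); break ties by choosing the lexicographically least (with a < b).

aabb

A breadth-first search from p0 reaches an accepting state first via the path p0 → p6 → p5 → p1 → p2 on input aabb.
No string of length < 4 is accepted (BFS exhausts all shorter strings without reaching an accepting state), and aabb is the lexicographically least accepting string of length 4.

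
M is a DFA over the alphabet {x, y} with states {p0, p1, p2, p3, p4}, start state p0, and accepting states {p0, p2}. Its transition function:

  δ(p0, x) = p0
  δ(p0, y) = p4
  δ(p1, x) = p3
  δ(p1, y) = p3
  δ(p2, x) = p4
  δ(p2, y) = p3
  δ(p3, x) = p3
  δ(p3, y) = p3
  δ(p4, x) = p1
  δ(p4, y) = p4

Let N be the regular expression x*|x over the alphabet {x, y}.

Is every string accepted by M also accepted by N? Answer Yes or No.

Converting the expression N to a DFA (subset construction, then merging equivalent states) gives the minimal DFA with states {n0, n1}, start state n0, accepting states {n0} and transitions n0: x→n0, y→n1; n1: x→n1, y→n1.
Exploring the product automaton M × N from the start pair (p0, n0), following both machines on each input symbol, reaches 4 state pairs: (p0, n0), (p4, n1), (p1, n1), (p3, n1).
M accepts in {p0, p2} and N accepts in {n0}. The reachable pairs whose M-component is accepting are (p0, n0); in each of them the N-component is accepting too, so the product for L(M) \ L(N) (M-component accepting, N-component rejecting) has no reachable accepting pair and the difference is empty.
Hence every string in L(M) is also in L(N).

Yes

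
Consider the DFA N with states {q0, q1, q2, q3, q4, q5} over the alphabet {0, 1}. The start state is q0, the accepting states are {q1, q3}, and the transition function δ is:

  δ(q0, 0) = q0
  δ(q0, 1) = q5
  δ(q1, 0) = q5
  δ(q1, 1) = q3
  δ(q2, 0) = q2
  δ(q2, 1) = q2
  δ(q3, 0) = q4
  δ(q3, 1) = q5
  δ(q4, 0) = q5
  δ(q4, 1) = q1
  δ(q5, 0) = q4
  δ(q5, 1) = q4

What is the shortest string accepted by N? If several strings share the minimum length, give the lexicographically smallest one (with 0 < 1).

101

A breadth-first search from q0 reaches an accepting state first via the path q0 → q5 → q4 → q1 on input 101.
No string of length < 3 is accepted (BFS exhausts all shorter strings without reaching an accepting state), and 101 is the lexicographically least accepting string of length 3.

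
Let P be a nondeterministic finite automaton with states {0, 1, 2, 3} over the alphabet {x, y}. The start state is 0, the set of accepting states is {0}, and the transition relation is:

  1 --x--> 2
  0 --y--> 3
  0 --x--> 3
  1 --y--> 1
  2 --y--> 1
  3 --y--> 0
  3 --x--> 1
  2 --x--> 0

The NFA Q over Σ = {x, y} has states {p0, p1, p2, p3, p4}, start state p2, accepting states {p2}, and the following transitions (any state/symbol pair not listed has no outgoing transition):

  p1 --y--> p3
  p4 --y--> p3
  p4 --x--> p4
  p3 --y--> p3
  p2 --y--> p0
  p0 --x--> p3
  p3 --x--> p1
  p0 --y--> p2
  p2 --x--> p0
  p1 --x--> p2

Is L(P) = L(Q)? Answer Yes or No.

Yes

Exploring the product automaton P × Q from the start pair (0, p2), following both machines on each input symbol, reaches 4 state pairs: (0, p2), (3, p0), (1, p3), (2, p1).
P accepts in {0} and Q accepts in {p2}. In every reachable pair the two components are either both accepting — (0, p2) — or both non-accepting, so no string is accepted by exactly one of the machines: L(P) \ L(Q) and L(Q) \ L(P) are both empty.
Hence every string is accepted by P iff it is accepted by Q, and the two languages coincide.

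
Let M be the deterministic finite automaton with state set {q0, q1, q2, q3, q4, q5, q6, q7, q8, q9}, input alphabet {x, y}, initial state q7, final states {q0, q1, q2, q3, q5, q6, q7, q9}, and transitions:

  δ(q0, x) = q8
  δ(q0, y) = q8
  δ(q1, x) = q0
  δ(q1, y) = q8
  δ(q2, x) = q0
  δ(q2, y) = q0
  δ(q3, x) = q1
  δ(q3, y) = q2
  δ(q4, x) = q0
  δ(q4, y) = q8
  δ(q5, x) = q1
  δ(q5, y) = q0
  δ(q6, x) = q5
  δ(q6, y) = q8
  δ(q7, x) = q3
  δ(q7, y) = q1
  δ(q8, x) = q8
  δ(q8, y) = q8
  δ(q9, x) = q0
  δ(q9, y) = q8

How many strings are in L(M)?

9

The useful subgraph on states {q0, q1, q2, q3, q7} is acyclic, so L(M) is finite; the longest accepting path visits 4 useful states, giving maximum string length 3.
Counting accepting paths from q7 by length: 1 of length 0, 2 of length 1, 3 of length 2, 3 of length 3. Total 9.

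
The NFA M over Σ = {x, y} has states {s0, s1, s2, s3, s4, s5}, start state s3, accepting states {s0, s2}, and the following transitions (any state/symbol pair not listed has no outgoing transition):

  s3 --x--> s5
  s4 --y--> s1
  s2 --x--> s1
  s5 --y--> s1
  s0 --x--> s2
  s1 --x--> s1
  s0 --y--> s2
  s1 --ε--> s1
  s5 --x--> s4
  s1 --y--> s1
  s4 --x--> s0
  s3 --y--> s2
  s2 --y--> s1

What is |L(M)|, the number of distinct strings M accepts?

4

The useful subgraph on states {s0, s2, s3, s4, s5} is acyclic, so L(M) is finite; the longest accepting path visits 5 useful states, giving maximum string length 4.
Counting accepting paths from s3 by length: 1 of length 1, 1 of length 3, 2 of length 4. Total 4.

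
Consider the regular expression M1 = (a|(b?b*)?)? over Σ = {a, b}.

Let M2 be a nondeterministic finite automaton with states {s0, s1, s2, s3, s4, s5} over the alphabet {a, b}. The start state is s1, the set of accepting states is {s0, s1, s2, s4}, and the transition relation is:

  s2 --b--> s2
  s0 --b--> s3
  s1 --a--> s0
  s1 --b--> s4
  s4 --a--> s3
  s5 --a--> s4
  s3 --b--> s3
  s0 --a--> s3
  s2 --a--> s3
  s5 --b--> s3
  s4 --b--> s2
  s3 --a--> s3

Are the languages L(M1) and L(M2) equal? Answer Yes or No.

Converting the expression M1 to a DFA (subset construction, then merging equivalent states) gives the minimal DFA with states {r0, r1, r2, r3}, start state r0, accepting states {r0, r1, r2} and transitions r0: a→r1, b→r2; r1: a→r3, b→r3; r2: a→r3, b→r2; r3: a→r3, b→r3.
Exploring the product automaton M1 × M2 from the start pair (r0, s1), following both machines on each input symbol, reaches 5 state pairs: (r0, s1), (r1, s0), (r2, s4), (r3, s3), (r2, s2).
M1 accepts in {r0, r1, r2} and M2 accepts in {s0, s1, s2, s4}. In every reachable pair the two components are either both accepting — (r0, s1), (r1, s0), (r2, s4), (r2, s2) — or both non-accepting, so no string is accepted by exactly one of the machines: L(M1) \ L(M2) and L(M2) \ L(M1) are both empty.
Hence every string is accepted by M1 iff it is accepted by M2, and the two languages coincide.

Yes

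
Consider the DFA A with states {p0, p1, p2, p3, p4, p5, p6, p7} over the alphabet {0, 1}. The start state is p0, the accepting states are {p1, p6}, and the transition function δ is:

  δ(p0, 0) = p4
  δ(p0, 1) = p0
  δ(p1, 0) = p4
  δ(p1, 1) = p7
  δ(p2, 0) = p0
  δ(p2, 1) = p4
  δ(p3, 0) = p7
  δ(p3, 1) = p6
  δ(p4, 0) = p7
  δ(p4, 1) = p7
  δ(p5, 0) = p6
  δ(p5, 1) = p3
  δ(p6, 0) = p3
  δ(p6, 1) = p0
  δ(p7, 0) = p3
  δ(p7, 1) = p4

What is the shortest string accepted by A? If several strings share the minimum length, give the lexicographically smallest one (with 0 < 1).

0001

A breadth-first search from p0 reaches an accepting state first via the path p0 → p4 → p7 → p3 → p6 on input 0001.
No string of length < 4 is accepted (BFS exhausts all shorter strings without reaching an accepting state), and 0001 is the lexicographically least accepting string of length 4.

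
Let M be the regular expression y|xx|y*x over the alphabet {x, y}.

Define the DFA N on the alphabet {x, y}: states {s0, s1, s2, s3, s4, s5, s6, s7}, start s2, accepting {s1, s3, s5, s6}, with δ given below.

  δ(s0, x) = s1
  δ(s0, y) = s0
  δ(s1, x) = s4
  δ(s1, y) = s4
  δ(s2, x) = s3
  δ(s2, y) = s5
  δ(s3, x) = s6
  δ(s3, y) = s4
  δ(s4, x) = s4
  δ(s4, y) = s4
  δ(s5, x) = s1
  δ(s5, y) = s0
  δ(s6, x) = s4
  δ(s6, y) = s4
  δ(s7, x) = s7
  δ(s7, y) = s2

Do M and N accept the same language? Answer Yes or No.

Yes

Converting the expression M to a DFA (subset construction, then merging equivalent states) gives the minimal DFA with states {m0, m1, m2, m3, m4, m5}, start state m0, accepting states {m1, m2, m3} and transitions m0: x→m1, y→m2; m1: x→m3, y→m4; m2: x→m3, y→m5; m3: x→m4, y→m4; m4: x→m4, y→m4; m5: x→m3, y→m5.
Exploring the product automaton M × N from the start pair (m0, s2), following both machines on each input symbol, reaches 7 state pairs: (m0, s2), (m1, s3), (m2, s5), (m3, s6), (m4, s4), (m3, s1), (m5, s0).
M accepts in {m1, m2, m3} and N accepts in {s1, s3, s5, s6}. In every reachable pair the two components are either both accepting — (m1, s3), (m2, s5), (m3, s6), (m3, s1) — or both non-accepting, so no string is accepted by exactly one of the machines: L(M) \ L(N) and L(N) \ L(M) are both empty.
Hence every string is accepted by M iff it is accepted by N, and the two languages coincide.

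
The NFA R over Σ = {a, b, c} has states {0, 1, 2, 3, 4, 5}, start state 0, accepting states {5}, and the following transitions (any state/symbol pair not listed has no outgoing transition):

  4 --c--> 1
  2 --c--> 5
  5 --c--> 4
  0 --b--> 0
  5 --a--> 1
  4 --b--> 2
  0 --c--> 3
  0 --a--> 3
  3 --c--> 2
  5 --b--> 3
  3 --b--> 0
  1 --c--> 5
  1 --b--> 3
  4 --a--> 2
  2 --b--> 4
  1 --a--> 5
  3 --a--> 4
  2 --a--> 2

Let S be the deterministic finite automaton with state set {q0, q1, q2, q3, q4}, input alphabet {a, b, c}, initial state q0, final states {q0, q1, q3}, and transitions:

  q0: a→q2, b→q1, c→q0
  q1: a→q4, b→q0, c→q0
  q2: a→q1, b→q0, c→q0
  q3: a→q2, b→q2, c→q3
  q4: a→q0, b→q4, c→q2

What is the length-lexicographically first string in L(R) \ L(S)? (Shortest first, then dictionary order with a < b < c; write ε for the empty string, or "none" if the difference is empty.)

The string aaac is accepted by R but not by S.
No shorter string lies in the difference, and aaac is the lexicographically first length-4 string in L(R) \ L(S).

aaac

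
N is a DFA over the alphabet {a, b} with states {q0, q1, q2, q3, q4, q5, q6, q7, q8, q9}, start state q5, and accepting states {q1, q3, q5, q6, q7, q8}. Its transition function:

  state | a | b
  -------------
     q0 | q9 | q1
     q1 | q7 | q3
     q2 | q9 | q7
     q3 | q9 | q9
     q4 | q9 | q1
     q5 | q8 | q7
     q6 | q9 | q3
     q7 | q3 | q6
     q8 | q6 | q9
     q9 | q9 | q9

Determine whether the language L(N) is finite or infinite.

finite

The useful states (reachable from q5 and able to reach an accepting state) are {q3, q5, q6, q7, q8}.
Restricted to these states the transition graph has no cycle, so every accepting path has bounded length and L is finite.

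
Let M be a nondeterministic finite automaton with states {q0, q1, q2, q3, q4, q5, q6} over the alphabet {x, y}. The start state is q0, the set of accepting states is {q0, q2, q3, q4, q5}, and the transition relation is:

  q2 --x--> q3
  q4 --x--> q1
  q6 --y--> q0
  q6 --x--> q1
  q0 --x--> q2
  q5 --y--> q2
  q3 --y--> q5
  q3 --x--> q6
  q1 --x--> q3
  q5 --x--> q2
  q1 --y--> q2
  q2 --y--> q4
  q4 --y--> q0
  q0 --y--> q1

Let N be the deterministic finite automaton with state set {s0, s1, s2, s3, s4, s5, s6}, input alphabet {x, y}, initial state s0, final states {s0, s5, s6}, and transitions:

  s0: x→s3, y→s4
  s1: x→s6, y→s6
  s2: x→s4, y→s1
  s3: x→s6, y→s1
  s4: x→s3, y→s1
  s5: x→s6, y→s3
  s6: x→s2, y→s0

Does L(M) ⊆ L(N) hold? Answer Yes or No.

No

The string x is in L(M) but not in L(N).
So L(M) ⊄ L(N).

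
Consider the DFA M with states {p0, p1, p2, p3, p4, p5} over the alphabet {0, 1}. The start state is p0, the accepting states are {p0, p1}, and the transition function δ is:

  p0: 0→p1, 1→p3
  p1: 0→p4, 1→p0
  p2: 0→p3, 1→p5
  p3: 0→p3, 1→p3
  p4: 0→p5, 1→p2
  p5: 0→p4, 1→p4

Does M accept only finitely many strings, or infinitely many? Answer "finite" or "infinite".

State p0 is reachable from the start and can reach an accepting state, and it lies on the cycle p0 → p1 → p0.
Traversing that cycle any number of times yields accepted strings of unbounded length, so the language is infinite.

infinite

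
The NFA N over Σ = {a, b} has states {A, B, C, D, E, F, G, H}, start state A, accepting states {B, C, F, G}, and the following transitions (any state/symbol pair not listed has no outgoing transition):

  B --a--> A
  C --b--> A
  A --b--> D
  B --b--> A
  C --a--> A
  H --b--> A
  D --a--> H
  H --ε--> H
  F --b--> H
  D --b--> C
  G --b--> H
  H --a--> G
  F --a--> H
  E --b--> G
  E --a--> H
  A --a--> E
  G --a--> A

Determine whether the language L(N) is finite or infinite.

infinite

State A is reachable from the start and can reach an accepting state, and it lies on the cycle A → D → C → A.
Traversing that cycle any number of times yields accepted strings of unbounded length, so the language is infinite.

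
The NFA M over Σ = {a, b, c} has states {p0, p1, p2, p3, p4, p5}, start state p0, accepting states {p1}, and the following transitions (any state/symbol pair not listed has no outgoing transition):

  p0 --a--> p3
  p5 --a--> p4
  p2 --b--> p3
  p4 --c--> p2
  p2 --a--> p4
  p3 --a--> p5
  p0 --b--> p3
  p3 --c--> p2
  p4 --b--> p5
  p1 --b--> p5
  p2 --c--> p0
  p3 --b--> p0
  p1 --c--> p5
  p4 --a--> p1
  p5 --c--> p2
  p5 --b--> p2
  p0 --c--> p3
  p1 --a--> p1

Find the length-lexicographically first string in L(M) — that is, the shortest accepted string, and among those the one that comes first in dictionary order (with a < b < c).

aaaa

A breadth-first search from p0 reaches an accepting state first via the path p0 → p3 → p5 → p4 → p1 on input aaaa.
No string of length < 4 is accepted (BFS exhausts all shorter strings without reaching an accepting state), and aaaa is the lexicographically least accepting string of length 4.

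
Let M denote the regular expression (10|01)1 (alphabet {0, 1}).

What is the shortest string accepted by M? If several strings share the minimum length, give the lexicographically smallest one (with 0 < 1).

By inspection of the expression, no string of length less than 3 matches, and 011 is the lexicographically first match of length 3.

011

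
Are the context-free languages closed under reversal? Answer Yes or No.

Yes

Reversing the right-hand side of every production of a context-free grammar for L gives a context-free grammar for Lᴿ (induction on derivation length).
So the context-free languages are closed under reversal.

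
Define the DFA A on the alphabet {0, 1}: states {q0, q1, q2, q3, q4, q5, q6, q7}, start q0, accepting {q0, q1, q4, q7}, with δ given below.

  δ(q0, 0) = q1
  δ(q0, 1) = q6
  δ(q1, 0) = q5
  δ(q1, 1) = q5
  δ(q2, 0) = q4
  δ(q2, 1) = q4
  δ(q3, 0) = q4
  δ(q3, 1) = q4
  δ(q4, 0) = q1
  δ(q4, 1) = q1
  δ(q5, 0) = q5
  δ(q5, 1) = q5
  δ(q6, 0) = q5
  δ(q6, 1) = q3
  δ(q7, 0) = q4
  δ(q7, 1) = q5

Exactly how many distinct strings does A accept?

The useful subgraph on states {q0, q1, q3, q4, q6} is acyclic, so L(A) is finite; the longest accepting path visits 5 useful states, giving maximum string length 4.
Counting accepting paths from q0 by length: 1 of length 0, 1 of length 1, 2 of length 3, 4 of length 4. Total 8.

8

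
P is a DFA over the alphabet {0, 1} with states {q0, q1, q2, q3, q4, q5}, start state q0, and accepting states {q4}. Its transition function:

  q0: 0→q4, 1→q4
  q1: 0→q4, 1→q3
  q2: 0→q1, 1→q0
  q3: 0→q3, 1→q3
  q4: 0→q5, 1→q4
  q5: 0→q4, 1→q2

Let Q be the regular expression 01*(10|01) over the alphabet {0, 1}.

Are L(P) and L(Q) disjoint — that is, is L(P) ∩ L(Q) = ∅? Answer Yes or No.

Yes

Converting the expression Q to a DFA (subset construction, then merging equivalent states) gives the minimal DFA with states {r0, r1, r2, r3, r4, r5, r6}, start state r0, accepting states {r5, r6} and transitions r0: 0→r1, 1→r2; r1: 0→r3, 1→r4; r2: 0→r2, 1→r2; r3: 0→r2, 1→r5; r4: 0→r6, 1→r4; r5: 0→r2, 1→r2; r6: 0→r2, 1→r5.
Exploring the product automaton P × Q from the start pair (q0, r0), following both machines on each input symbol, reaches 12 state pairs: (q0, r0), (q4, r1), (q4, r2), (q5, r3), (q4, r4), (q5, r2), (q2, r5), (q5, r6), (q2, r2), (q1, r2), (q0, r2), (q3, r2).
P accepts in {q4} and Q accepts in {r5, r6}; no reachable pair has both components accepting, so no string drives both machines to acceptance simultaneously and L(P) ∩ L(Q) = ∅.
So no string is accepted by both, and the intersection is empty.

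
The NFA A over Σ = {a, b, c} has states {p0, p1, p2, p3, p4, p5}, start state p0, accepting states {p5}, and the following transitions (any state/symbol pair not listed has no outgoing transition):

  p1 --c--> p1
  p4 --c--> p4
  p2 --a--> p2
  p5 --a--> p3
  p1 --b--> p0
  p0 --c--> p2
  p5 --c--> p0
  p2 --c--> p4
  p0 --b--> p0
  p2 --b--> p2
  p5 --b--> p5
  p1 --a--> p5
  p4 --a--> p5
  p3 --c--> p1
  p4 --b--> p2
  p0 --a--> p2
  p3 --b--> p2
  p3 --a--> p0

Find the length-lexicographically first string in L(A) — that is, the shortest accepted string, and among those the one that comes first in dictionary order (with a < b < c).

A breadth-first search from p0 reaches an accepting state first via the path p0 → p2 → p4 → p5 on input aca.
No string of length < 3 is accepted (BFS exhausts all shorter strings without reaching an accepting state), and aca is the lexicographically least accepting string of length 3.

aca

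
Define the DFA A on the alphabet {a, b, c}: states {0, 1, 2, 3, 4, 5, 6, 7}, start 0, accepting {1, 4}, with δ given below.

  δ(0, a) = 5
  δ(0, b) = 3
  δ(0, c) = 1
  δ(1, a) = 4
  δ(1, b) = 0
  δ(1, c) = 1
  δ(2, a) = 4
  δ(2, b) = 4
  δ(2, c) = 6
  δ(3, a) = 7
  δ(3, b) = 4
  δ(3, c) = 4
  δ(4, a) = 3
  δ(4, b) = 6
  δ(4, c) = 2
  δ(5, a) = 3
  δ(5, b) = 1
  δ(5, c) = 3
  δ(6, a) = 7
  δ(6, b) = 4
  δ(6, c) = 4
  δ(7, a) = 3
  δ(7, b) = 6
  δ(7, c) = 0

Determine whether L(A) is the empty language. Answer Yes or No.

The string c is accepted: the run 0 → 1 ends in the accepting state 1.
Since at least one string is accepted, L(A) is not empty.

No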